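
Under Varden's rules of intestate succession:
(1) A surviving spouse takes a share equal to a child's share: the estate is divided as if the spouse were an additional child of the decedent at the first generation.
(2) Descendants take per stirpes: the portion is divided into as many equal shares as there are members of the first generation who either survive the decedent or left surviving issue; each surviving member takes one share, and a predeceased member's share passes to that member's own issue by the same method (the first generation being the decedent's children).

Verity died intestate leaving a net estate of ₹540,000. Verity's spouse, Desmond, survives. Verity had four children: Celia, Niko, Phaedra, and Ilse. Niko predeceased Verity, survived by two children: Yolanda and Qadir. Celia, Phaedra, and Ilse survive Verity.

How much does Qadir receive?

The spouse counts as an additional share at the children's level, so there are 5 primary shares of ₹108,000. Desmond takes one such share (₹108,000).
The children's combined portion (₹432,000) is divided into 4 shares of ₹108,000: Celia, Phaedra, and Ilse each take ₹108,000; Niko's ₹108,000 share passes to Niko's issue.
Niko's share (₹108,000) is divided into 2 shares of ₹54,000: Yolanda and Qadir each take ₹54,000.

Qadir receives ₹54,000.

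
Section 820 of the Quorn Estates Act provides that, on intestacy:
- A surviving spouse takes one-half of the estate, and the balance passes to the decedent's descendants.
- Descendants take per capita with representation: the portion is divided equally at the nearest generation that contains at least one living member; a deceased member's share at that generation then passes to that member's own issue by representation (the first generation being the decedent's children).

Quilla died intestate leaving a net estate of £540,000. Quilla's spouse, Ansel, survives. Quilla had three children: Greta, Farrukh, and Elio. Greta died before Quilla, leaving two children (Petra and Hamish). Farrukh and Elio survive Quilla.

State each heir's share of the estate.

Ansel: £270,000; Petra: £45,000; Hamish: £45,000; Farrukh: £90,000; Elio: £90,000

Ansel takes one-half of £540,000 = £270,000. The remaining £270,000 passes to the descendants.
The descendants' portion (£270,000) is divided into 3 shares of £90,000: Farrukh and Elio each take £90,000; Greta's £90,000 share passes to Greta's issue.
Greta's share (£90,000) is divided into 2 shares of £45,000: Petra and Hamish each take £45,000.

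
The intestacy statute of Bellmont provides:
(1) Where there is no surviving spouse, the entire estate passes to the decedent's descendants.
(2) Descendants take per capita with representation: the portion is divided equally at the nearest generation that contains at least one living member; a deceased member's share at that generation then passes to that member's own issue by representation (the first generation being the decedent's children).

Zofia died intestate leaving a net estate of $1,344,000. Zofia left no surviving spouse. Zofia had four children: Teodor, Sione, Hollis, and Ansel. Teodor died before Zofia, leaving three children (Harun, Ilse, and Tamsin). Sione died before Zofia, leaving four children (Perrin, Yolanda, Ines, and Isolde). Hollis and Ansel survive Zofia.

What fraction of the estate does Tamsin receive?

Tamsin receives 1/12 of the estate.

The entire $1,344,000 passes to the descendants.
That amount ($1,344,000) is divided into 4 shares of $336,000: Hollis and Ansel each take $336,000; Teodor's $336,000 share passes to Teodor's issue; Sione's $336,000 share passes to Sione's issue.
Teodor's share ($336,000) is divided into 3 shares of $112,000: Harun, Ilse, and Tamsin each take $112,000.
Sione's share ($336,000) is divided into 4 shares of $84,000: Perrin, Yolanda, Ines, and Isolde each take $84,000.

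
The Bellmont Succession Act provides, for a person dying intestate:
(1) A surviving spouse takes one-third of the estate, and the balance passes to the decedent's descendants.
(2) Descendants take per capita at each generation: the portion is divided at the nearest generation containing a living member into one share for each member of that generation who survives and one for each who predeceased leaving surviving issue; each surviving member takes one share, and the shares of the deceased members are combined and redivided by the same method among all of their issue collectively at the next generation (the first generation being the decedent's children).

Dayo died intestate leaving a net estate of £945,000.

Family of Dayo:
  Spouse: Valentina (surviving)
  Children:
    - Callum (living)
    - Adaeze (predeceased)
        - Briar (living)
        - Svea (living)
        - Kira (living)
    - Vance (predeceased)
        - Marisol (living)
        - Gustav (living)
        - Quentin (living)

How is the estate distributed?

Valentina: £315,000; Callum: £210,000; Briar: £70,000; Svea: £70,000; Kira: £70,000; Marisol: £70,000; Gustav: £70,000; Quentin: £70,000

Valentina takes one-third of £945,000 = £315,000. The remaining £630,000 passes to the descendants.
The descendants' portion (£630,000) is divided at the children's generation into 3 shares of £210,000. Callum takes £210,000. The 2 shares of the deceased (Adaeze and Vance) are combined into a pool of £420,000.
That pool (£420,000) is divided at the grandchildren's generation equally among Briar, Svea, Kira, Marisol, Gustav, and Quentin: £70,000 each.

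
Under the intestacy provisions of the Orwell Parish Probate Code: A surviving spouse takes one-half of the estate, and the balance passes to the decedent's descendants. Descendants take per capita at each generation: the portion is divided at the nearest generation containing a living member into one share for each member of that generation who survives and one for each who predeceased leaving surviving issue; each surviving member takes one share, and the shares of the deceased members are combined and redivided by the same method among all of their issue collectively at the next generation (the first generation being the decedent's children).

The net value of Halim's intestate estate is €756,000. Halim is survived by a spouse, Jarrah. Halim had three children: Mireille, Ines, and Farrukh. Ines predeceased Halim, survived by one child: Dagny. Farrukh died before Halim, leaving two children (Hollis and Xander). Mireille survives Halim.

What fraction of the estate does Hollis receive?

Hollis receives 1/9 of the estate.

Jarrah takes one-half of €756,000 = €378,000. The remaining €378,000 passes to the descendants.
The descendants' portion (€378,000) is divided at the children's generation into 3 shares of €126,000. Mireille takes €126,000. The 2 shares of the deceased (Ines and Farrukh) are combined into a pool of €252,000.
That pool (€252,000) is divided at the grandchildren's generation equally among Dagny, Hollis, and Xander: €84,000 each.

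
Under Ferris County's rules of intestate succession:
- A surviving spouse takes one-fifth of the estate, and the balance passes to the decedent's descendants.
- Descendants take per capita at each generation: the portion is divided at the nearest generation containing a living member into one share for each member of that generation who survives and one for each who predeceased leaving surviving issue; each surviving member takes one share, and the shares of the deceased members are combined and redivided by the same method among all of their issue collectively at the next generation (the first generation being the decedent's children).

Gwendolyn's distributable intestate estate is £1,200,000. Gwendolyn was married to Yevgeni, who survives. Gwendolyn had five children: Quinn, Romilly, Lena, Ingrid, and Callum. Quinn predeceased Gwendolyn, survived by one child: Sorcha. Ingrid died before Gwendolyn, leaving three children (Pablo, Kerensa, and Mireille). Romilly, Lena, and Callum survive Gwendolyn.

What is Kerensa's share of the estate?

Kerensa receives £96,000.

Yevgeni takes one-fifth of £1,200,000 = £240,000. The remaining £960,000 passes to the descendants.
The descendants' portion (£960,000) is divided at the children's generation into 5 shares of £192,000. Romilly, Lena, and Callum each take £192,000. The 2 shares of the deceased (Quinn and Ingrid) are combined into a pool of £384,000.
That pool (£384,000) is divided at the grandchildren's generation equally among Sorcha, Pablo, Kerensa, and Mireille: £96,000 each.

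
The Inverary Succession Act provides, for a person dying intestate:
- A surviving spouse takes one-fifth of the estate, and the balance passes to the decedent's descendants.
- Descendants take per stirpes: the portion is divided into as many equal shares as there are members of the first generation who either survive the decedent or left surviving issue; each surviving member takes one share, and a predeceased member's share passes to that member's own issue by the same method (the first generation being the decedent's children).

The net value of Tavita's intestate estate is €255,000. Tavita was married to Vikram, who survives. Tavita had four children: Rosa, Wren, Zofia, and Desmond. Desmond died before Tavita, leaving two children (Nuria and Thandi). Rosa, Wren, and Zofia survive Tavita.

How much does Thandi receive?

Vikram takes one-fifth of €255,000 = €51,000. The remaining €204,000 passes to the descendants.
The descendants' portion (€204,000) is divided into 4 shares of €51,000: Rosa, Wren, and Zofia each take €51,000; Desmond's €51,000 share passes to Desmond's issue.
Desmond's share (€51,000) is divided into 2 shares of €25,500: Nuria and Thandi each take €25,500.

Thandi receives €25,500.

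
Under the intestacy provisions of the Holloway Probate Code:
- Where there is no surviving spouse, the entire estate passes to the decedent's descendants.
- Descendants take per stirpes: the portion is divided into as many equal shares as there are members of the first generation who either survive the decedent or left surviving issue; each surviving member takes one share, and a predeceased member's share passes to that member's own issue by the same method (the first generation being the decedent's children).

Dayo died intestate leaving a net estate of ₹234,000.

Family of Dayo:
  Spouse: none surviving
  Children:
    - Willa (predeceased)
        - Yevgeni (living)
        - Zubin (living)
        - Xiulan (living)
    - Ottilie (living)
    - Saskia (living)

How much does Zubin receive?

The entire ₹234,000 passes to the descendants.
That amount (₹234,000) is divided into 3 shares of ₹78,000: Ottilie and Saskia each take ₹78,000; Willa's ₹78,000 share passes to Willa's issue.
Willa's share (₹78,000) is divided into 3 shares of ₹26,000: Yevgeni, Zubin, and Xiulan each take ₹26,000.

Zubin receives ₹26,000.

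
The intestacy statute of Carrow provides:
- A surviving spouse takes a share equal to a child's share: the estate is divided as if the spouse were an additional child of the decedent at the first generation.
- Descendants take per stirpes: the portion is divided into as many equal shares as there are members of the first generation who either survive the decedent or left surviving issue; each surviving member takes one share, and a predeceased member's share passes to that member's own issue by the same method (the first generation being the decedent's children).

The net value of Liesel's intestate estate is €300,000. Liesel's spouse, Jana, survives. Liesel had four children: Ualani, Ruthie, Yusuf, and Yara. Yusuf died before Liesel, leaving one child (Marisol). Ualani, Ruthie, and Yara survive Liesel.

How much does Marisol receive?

Marisol receives €60,000.

The spouse counts as an additional share at the children's level, so there are 5 primary shares of €60,000. Jana takes one such share (€60,000).
The children's combined portion (€240,000) is divided into 4 shares of €60,000: Ualani, Ruthie, and Yara each take €60,000; Yusuf's €60,000 share passes to Yusuf's issue.
Yusuf's share (€60,000) passes entirely to Marisol.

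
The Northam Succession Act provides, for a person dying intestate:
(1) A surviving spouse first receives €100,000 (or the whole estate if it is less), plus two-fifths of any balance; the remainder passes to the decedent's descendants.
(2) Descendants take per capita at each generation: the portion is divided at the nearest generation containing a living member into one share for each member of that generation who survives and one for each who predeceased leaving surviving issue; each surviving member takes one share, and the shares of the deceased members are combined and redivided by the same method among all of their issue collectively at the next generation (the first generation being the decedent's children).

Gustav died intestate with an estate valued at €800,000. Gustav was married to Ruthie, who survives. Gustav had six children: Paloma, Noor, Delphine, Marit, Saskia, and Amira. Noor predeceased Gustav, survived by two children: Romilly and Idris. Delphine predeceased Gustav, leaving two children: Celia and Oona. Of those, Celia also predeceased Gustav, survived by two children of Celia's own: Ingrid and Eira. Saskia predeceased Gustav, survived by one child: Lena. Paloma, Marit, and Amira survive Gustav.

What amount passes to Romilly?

Romilly receives €42,000.

Ruthie first takes €100,000, leaving a balance of €700,000. Ruthie then takes two-fifths of the balance (€280,000), for a total of €380,000. The remaining €420,000 passes to the descendants.
The descendants' portion (€420,000) is divided at the children's generation into 6 shares of €70,000. Paloma, Marit, and Amira each take €70,000. The 3 shares of the deceased (Noor, Delphine, and Saskia) are combined into a pool of €210,000.
That pool (€210,000) is divided at the grandchildren's generation into 5 shares of €42,000. Romilly, Idris, Oona, and Lena each take €42,000. The remaining share for the deceased Celia (€42,000) is carried to the next generation.
That pool (€42,000) is divided at the great-grandchildren's generation equally among Ingrid and Eira: €21,000 each.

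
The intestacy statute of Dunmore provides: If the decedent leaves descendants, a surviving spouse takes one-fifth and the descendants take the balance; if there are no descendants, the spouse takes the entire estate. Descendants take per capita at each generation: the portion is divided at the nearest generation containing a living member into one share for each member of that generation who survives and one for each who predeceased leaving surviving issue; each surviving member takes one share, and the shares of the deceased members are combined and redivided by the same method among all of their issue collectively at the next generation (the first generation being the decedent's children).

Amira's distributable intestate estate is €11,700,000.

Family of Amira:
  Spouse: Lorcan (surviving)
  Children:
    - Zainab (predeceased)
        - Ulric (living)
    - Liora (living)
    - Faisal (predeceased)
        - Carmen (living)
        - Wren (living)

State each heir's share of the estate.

Lorcan: €2,340,000; Ulric: €2,080,000; Liora: €3,120,000; Carmen: €2,080,000; Wren: €2,080,000

Lorcan takes one-fifth of €11,700,000 = €2,340,000. The remaining €9,360,000 passes to the descendants.
The descendants' portion (€9,360,000) is divided at the children's generation into 3 shares of €3,120,000. Liora takes €3,120,000. The 2 shares of the deceased (Zainab and Faisal) are combined into a pool of €6,240,000.
That pool (€6,240,000) is divided at the grandchildren's generation equally among Ulric, Carmen, and Wren: €2,080,000 each.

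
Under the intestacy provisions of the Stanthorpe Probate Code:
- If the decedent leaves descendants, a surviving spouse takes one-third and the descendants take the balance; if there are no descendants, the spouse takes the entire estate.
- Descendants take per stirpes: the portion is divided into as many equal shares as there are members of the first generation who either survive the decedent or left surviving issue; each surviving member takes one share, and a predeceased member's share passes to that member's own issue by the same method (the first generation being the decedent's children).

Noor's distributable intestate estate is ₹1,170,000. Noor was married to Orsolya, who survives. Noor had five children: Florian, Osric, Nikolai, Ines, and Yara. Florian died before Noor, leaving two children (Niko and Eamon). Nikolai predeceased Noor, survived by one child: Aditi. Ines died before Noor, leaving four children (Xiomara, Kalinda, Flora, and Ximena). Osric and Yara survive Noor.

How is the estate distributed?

Orsolya takes one-third of ₹1,170,000 = ₹390,000. The remaining ₹780,000 passes to the descendants.
The descendants' portion (₹780,000) is divided into 5 shares of ₹156,000: Osric and Yara each take ₹156,000; Florian's ₹156,000 share passes to Florian's issue; Nikolai's ₹156,000 share passes to Nikolai's issue; Ines's ₹156,000 share passes to Ines's issue.
Florian's share (₹156,000) is divided into 2 shares of ₹78,000: Niko and Eamon each take ₹78,000.
Nikolai's share (₹156,000) passes entirely to Aditi.
Ines's share (₹156,000) is divided into 4 shares of ₹39,000: Xiomara, Kalinda, Flora, and Ximena each take ₹39,000.

Orsolya: ₹390,000; Niko: ₹78,000; Eamon: ₹78,000; Osric: ₹156,000; Aditi: ₹156,000; Xiomara: ₹39,000; Kalinda: ₹39,000; Flora: ₹39,000; Ximena: ₹39,000; Yara: ₹156,000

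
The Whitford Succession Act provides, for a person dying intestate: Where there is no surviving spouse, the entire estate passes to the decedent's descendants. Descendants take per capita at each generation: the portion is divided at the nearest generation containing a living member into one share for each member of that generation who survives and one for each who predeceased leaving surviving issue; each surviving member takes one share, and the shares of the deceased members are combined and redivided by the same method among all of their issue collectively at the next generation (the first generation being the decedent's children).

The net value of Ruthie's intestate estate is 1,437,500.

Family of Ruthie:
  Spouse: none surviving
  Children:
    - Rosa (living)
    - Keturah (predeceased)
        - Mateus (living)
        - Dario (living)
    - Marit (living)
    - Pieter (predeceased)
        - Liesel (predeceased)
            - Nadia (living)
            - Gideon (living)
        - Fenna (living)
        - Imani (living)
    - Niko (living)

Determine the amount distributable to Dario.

The entire 1,437,500 passes to the descendants.
That amount (1,437,500) is divided at the children's generation into 5 shares of 287,500. Rosa, Marit, and Niko each take 287,500. The 2 shares of the deceased (Keturah and Pieter) are combined into a pool of 575,000.
That pool (575,000) is divided at the grandchildren's generation into 5 shares of 115,000. Mateus, Dario, Fenna, and Imani each take 115,000. The remaining share for the deceased Liesel (115,000) is carried to the next generation.
That pool (115,000) is divided at the great-grandchildren's generation equally among Nadia and Gideon: 57,500 each.

Dario receives 115,000.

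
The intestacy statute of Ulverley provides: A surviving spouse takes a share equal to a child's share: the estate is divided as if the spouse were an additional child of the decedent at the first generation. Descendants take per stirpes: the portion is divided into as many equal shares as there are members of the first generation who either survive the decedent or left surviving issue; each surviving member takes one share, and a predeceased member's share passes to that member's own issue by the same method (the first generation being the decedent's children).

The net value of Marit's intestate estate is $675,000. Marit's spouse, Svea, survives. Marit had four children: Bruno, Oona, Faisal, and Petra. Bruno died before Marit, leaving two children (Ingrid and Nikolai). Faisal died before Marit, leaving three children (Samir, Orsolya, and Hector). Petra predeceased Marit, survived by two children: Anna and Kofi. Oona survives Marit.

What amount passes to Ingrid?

Ingrid receives $67,500.

The spouse counts as an additional share at the children's level, so there are 5 primary shares of $135,000. Svea takes one such share ($135,000).
The children's combined portion ($540,000) is divided into 4 shares of $135,000: Oona takes $135,000; Bruno's $135,000 share passes to Bruno's issue; Faisal's $135,000 share passes to Faisal's issue; Petra's $135,000 share passes to Petra's issue.
Bruno's share ($135,000) is divided into 2 shares of $67,500: Ingrid and Nikolai each take $67,500.
Faisal's share ($135,000) is divided into 3 shares of $45,000: Samir, Orsolya, and Hector each take $45,000.
Petra's share ($135,000) is divided into 2 shares of $67,500: Anna and Kofi each take $67,500.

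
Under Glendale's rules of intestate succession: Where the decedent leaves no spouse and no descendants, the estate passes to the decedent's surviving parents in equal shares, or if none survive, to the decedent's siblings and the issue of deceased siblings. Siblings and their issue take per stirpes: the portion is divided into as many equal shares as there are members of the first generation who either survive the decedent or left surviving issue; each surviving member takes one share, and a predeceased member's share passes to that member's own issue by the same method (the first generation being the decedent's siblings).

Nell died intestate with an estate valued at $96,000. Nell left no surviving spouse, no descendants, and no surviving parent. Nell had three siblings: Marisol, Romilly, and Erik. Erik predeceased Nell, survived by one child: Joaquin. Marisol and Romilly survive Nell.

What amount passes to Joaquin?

The entire $96,000 passes to the siblings and their issue.
That amount ($96,000) is divided into 3 shares of $32,000: Marisol and Romilly each take $32,000; Erik's $32,000 share passes to Erik's issue.
Erik's share ($32,000) passes entirely to Joaquin.

Joaquin receives $32,000.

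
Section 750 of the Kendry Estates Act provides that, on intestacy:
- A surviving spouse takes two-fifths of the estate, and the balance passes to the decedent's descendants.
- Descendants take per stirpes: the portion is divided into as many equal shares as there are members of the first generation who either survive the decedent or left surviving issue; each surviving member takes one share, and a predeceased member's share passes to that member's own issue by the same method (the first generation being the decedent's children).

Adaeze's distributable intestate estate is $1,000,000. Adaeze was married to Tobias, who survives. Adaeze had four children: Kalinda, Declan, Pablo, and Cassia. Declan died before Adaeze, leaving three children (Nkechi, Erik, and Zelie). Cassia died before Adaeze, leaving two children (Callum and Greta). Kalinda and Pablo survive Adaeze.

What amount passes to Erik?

Erik receives $50,000.

Tobias takes two-fifths of $1,000,000 = $400,000. The remaining $600,000 passes to the descendants.
The descendants' portion ($600,000) is divided into 4 shares of $150,000: Kalinda and Pablo each take $150,000; Declan's $150,000 share passes to Declan's issue; Cassia's $150,000 share passes to Cassia's issue.
Declan's share ($150,000) is divided into 3 shares of $50,000: Nkechi, Erik, and Zelie each take $50,000.
Cassia's share ($150,000) is divided into 2 shares of $75,000: Callum and Greta each take $75,000.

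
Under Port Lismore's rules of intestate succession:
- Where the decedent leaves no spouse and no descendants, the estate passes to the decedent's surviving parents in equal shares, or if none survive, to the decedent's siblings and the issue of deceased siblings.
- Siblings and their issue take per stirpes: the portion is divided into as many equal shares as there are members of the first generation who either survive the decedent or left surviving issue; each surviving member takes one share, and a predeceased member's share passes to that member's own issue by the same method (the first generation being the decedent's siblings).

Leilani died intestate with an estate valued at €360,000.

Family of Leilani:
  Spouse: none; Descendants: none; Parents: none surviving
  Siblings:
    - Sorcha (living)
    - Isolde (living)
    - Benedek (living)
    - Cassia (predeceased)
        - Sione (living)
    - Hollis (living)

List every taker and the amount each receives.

Sorcha: €72,000; Isolde: €72,000; Benedek: €72,000; Sione: €72,000; Hollis: €72,000

The entire €360,000 passes to the siblings and their issue.
That amount (€360,000) is divided into 5 shares of €72,000: Sorcha, Isolde, Benedek, and Hollis each take €72,000; Cassia's €72,000 share passes to Cassia's issue.
Cassia's share (€72,000) passes entirely to Sione.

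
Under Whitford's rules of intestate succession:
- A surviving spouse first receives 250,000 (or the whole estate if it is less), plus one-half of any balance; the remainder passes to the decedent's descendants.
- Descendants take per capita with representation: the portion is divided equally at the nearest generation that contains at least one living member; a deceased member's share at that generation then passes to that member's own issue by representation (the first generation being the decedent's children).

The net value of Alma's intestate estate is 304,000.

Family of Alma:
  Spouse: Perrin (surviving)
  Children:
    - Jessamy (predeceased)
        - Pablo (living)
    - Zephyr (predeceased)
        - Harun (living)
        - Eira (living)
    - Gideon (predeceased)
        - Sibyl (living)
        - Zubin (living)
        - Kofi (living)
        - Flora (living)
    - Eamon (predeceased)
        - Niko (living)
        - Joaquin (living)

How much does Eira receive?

Eira receives 3,000.

Perrin first takes 250,000, leaving a balance of 54,000. Perrin then takes one-half of the balance (27,000), for a total of 277,000. The remaining 27,000 passes to the descendants.
No child survives, so the initial division is made at the grandchildren's generation.
The descendants' portion (27,000) is divided into 9 shares of 3,000: Pablo, Harun, Eira, Sibyl, Zubin, Kofi, Flora, Niko, and Joaquin each take 3,000.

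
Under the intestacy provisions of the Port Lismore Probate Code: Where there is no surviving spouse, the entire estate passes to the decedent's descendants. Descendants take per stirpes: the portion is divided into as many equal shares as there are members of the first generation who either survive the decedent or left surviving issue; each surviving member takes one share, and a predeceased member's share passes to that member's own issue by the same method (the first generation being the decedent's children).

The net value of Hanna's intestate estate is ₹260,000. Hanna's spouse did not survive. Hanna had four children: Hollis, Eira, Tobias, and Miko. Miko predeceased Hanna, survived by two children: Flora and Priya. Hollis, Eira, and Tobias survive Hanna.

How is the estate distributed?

The entire ₹260,000 passes to the descendants.
That amount (₹260,000) is divided into 4 shares of ₹65,000: Hollis, Eira, and Tobias each take ₹65,000; Miko's ₹65,000 share passes to Miko's issue.
Miko's share (₹65,000) is divided into 2 shares of ₹32,500: Flora and Priya each take ₹32,500.

Hollis: ₹65,000; Eira: ₹65,000; Tobias: ₹65,000; Flora: ₹32,500; Priya: ₹32,500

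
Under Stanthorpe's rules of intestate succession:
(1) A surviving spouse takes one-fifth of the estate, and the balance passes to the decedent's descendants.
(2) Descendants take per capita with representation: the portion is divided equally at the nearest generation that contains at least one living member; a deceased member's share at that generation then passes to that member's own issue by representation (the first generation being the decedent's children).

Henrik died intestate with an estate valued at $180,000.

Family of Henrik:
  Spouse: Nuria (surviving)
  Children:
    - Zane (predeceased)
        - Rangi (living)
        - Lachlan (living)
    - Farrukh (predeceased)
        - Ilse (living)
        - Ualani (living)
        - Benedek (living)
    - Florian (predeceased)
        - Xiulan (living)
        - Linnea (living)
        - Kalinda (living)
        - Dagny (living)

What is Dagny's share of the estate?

Nuria takes one-fifth of $180,000 = $36,000. The remaining $144,000 passes to the descendants.
No child survives, so the initial division is made at the grandchildren's generation.
The descendants' portion ($144,000) is divided into 9 shares of $16,000: Rangi, Lachlan, Ilse, Ualani, Benedek, Xiulan, Linnea, Kalinda, and Dagny each take $16,000.

Dagny receives $16,000.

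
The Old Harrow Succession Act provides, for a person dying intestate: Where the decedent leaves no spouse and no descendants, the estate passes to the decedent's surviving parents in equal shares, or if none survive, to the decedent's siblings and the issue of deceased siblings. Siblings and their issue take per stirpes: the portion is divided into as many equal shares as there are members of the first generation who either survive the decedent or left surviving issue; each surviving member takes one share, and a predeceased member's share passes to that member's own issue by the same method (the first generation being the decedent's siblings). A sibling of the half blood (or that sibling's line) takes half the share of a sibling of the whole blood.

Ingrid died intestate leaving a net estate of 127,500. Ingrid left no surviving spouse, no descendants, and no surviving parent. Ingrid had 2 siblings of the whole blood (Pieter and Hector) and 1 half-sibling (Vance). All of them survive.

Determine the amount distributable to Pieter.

Pieter receives 51,000.

The entire 127,500 passes to the siblings and their issue.
Counting each half-blood sibling's line as half a unit, there are 5/2 units in 127,500, so one unit is 51,000. Whole-blood lines (Pieter and Hector) take 51,000 each; half-blood lines (Vance) take 25,500 each.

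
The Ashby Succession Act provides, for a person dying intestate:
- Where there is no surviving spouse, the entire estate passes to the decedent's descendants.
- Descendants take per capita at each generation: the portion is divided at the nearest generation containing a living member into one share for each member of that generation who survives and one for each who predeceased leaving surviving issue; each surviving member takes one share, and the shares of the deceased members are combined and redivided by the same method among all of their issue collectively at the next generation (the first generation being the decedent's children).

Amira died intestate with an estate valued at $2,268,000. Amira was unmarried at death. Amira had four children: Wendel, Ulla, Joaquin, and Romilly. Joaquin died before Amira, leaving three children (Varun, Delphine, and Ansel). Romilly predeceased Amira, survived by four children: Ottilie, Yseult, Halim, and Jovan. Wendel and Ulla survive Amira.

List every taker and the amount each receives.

Wendel: $567,000; Ulla: $567,000; Varun: $162,000; Delphine: $162,000; Ansel: $162,000; Ottilie: $162,000; Yseult: $162,000; Halim: $162,000; Jovan: $162,000

The entire $2,268,000 passes to the descendants.
That amount ($2,268,000) is divided at the children's generation into 4 shares of $567,000. Wendel and Ulla each take $567,000. The 2 shares of the deceased (Joaquin and Romilly) are combined into a pool of $1,134,000.
That pool ($1,134,000) is divided at the grandchildren's generation equally among Varun, Delphine, Ansel, Ottilie, Yseult, Halim, and Jovan: $162,000 each.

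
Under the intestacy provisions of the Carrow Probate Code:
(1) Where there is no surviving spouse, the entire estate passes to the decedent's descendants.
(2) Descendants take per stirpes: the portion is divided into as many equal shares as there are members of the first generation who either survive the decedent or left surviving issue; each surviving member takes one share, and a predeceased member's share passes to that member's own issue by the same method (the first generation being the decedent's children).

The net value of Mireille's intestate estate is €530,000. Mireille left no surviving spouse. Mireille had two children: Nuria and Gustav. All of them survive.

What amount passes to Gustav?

The entire €530,000 passes to the descendants.
That amount (€530,000) is divided into 2 shares of €265,000: Nuria and Gustav each take €265,000.

Gustav receives €265,000.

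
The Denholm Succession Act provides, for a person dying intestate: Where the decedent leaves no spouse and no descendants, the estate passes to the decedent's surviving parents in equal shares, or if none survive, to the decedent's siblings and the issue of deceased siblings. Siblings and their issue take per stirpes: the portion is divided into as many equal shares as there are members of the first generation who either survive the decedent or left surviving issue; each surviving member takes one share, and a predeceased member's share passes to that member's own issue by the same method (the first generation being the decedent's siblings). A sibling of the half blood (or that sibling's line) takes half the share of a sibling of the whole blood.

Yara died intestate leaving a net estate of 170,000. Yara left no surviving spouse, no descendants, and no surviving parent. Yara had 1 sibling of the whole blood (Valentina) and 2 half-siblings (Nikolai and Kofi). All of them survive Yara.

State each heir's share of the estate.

Nikolai: 42,500; Kofi: 42,500; Valentina: 85,000

The entire 170,000 passes to the siblings and their issue.
Counting each half-blood sibling's line as half a unit, there are 2 units in 170,000, so one unit is 85,000. Whole-blood lines (Valentina) take 85,000 each; half-blood lines (Nikolai and Kofi) take 42,500 each.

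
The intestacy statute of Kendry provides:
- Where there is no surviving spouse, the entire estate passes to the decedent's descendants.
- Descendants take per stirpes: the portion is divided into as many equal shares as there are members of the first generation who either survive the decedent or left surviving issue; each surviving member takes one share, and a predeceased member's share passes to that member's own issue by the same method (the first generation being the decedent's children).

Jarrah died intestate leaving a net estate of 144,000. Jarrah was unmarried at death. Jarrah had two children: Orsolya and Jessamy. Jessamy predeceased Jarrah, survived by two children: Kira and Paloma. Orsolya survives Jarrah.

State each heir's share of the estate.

The entire 144,000 passes to the descendants.
That amount (144,000) is divided into 2 shares of 72,000: Orsolya takes 72,000; Jessamy's 72,000 share passes to Jessamy's issue.
Jessamy's share (72,000) is divided into 2 shares of 36,000: Kira and Paloma each take 36,000.

Orsolya: 72,000; Kira: 36,000; Paloma: 36,000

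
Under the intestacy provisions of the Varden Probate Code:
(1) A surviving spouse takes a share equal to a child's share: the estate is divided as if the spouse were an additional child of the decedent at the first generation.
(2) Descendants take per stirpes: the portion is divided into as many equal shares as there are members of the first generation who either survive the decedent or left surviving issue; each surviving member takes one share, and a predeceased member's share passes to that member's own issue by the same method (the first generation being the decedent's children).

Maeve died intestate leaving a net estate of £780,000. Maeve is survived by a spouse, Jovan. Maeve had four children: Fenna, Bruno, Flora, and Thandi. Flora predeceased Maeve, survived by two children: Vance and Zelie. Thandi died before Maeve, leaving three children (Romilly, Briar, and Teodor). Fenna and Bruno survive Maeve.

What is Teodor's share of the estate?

The spouse counts as an additional share at the children's level, so there are 5 primary shares of £156,000. Jovan takes one such share (£156,000).
The children's combined portion (£624,000) is divided into 4 shares of £156,000: Fenna and Bruno each take £156,000; Flora's £156,000 share passes to Flora's issue; Thandi's £156,000 share passes to Thandi's issue.
Flora's share (£156,000) is divided into 2 shares of £78,000: Vance and Zelie each take £78,000.
Thandi's share (£156,000) is divided into 3 shares of £52,000: Romilly, Briar, and Teodor each take £52,000.

Teodor receives £52,000.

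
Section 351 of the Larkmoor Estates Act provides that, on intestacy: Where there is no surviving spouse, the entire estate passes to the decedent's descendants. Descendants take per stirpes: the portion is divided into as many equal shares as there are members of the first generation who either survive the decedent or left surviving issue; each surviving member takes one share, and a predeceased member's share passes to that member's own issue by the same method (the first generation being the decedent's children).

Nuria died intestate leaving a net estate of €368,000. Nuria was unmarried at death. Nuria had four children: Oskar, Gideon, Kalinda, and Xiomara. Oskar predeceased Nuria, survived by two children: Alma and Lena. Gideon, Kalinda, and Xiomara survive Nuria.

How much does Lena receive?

The entire €368,000 passes to the descendants.
That amount (€368,000) is divided into 4 shares of €92,000: Gideon, Kalinda, and Xiomara each take €92,000; Oskar's €92,000 share passes to Oskar's issue.
Oskar's share (€92,000) is divided into 2 shares of €46,000: Alma and Lena each take €46,000.

Lena receives €46,000.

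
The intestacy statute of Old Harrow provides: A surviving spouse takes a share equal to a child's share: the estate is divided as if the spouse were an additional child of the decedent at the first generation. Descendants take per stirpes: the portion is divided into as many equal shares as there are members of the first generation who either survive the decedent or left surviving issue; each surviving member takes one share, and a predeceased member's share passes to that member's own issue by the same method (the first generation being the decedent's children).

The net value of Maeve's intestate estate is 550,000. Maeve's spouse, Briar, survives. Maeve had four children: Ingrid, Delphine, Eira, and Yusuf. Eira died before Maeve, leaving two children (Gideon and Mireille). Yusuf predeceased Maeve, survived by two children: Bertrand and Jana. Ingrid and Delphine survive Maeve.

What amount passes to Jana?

The spouse counts as an additional share at the children's level, so there are 5 primary shares of 110,000. Briar takes one such share (110,000).
The children's combined portion (440,000) is divided into 4 shares of 110,000: Ingrid and Delphine each take 110,000; Eira's 110,000 share passes to Eira's issue; Yusuf's 110,000 share passes to Yusuf's issue.
Eira's share (110,000) is divided into 2 shares of 55,000: Gideon and Mireille each take 55,000.
Yusuf's share (110,000) is divided into 2 shares of 55,000: Bertrand and Jana each take 55,000.

Jana receives 55,000.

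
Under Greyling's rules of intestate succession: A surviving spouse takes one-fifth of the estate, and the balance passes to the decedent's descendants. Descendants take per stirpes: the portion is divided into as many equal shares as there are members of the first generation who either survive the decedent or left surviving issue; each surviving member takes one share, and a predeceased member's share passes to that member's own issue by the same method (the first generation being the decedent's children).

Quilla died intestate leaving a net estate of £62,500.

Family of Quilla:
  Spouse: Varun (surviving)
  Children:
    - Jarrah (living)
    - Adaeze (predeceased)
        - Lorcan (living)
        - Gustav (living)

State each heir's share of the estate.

Varun: £12,500; Jarrah: £25,000; Lorcan: £12,500; Gustav: £12,500

Varun takes one-fifth of £62,500 = £12,500. The remaining £50,000 passes to the descendants.
The descendants' portion (£50,000) is divided into 2 shares of £25,000: Jarrah takes £25,000; Adaeze's £25,000 share passes to Adaeze's issue.
Adaeze's share (£25,000) is divided into 2 shares of £12,500: Lorcan and Gustav each take £12,500.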